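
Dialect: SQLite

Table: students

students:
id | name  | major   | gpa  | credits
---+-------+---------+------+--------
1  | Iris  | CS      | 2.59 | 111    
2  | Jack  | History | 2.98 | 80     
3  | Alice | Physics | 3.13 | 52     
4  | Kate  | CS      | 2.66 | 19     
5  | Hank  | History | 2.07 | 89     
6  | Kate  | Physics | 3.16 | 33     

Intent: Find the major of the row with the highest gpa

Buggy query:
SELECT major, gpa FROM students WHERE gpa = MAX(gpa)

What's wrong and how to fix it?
Bug: MAX(gpa) is an aggregate and cannot be used directly in WHERE

Fix: Use a subquery: WHERE gpa = (SELECT MAX(gpa) FROM students)

Corrected query:
SELECT major, gpa FROM students WHERE gpa = (SELECT MAX(gpa) FROM students)

Result:
major   | gpa 
--------+-----
Physics | 3.16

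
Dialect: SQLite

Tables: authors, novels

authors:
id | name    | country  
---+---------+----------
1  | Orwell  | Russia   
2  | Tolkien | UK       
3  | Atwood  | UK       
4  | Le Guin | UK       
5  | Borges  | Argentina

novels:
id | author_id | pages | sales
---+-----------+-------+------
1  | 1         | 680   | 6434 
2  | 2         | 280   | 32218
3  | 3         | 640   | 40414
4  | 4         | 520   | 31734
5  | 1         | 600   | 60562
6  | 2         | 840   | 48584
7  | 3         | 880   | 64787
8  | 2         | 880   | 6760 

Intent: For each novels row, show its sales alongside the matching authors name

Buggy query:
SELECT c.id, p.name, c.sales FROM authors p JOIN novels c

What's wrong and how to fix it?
Bug: JOIN with no ON clause produces a cartesian product; every novels row pairs with every authors row

Fix: Add ON c.author_id = p.id to the JOIN

Corrected query:
SELECT c.id, p.name, c.sales FROM authors p JOIN novels c ON c.author_id = p.id

Result:
id | name    | sales
---+---------+------
1  | Orwell  | 6434 
2  | Tolkien | 32218
3  | Atwood  | 40414
4  | Le Guin | 31734
5  | Orwell  | 60562
6  | Tolkien | 48584
7  | Atwood  | 64787
8  | Tolkien | 6760 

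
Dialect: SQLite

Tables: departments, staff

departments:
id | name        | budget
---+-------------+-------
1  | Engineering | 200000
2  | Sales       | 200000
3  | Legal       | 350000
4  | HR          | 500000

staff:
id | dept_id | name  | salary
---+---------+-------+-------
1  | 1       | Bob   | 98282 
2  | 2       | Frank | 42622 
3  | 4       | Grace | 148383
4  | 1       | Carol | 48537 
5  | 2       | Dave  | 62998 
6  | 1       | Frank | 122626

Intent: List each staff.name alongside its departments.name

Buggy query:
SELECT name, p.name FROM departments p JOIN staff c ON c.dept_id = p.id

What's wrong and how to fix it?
Bug: 'name' exists in both joined tables, so the database can't tell which one is meant

Fix: Qualify the column with its table alias (c.name)

Corrected query:
SELECT c.name, p.name FROM departments p JOIN staff c ON c.dept_id = p.id

Result:
name  | name       
------+------------
Bob   | Engineering
Frank | Sales      
Grace | HR         
Carol | Engineering
Dave  | Sales      
Frank | Engineering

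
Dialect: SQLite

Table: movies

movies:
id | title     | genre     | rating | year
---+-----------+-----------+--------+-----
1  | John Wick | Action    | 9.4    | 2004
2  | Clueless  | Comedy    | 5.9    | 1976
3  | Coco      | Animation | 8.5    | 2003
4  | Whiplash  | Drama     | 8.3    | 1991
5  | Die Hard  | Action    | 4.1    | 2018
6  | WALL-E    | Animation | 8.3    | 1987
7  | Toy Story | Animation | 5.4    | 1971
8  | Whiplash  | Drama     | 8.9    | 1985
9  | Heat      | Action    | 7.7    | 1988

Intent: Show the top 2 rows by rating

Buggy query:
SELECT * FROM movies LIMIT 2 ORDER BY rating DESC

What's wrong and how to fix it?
Bug: ORDER BY cannot follow LIMIT; LIMIT is the final clause

Fix: Swap the clauses: ORDER BY first, then LIMIT

Corrected query:
SELECT * FROM movies ORDER BY rating DESC LIMIT 2

Result:
id | title     | genre  | rating | year
---+-----------+--------+--------+-----
1  | John Wick | Action | 9.4    | 2004
8  | Whiplash  | Drama  | 8.9    | 1985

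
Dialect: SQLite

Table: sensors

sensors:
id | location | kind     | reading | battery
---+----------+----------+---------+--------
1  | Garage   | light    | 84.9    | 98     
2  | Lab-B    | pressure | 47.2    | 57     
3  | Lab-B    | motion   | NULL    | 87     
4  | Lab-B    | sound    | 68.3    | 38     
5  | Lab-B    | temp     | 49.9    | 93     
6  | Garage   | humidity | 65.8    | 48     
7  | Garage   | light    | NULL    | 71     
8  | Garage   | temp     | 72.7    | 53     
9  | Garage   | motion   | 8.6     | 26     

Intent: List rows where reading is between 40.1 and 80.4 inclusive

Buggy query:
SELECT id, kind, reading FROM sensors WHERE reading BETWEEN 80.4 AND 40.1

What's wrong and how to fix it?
Bug: BETWEEN expects the lower bound first; with 80.4 AND 40.1 the range is empty

Fix: Write BETWEEN 40.1 AND 80.4

Corrected query:
SELECT id, kind, reading FROM sensors WHERE reading BETWEEN 40.1 AND 80.4

Result:
id | kind     | reading
---+----------+--------
2  | pressure | 47.2   
4  | sound    | 68.3   
5  | temp     | 49.9   
6  | humidity | 65.8   
8  | temp     | 72.7   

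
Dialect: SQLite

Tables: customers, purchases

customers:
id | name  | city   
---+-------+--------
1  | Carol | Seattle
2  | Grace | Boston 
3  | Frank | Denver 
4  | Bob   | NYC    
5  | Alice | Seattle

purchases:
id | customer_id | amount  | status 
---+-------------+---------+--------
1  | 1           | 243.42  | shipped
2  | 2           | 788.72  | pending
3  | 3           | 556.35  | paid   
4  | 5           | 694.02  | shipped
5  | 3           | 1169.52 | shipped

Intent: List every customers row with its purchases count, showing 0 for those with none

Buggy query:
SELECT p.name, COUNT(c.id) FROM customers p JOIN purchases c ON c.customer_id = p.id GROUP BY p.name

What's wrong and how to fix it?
Bug: An inner join excludes parents with zero children

Fix: Switch to LEFT JOIN to retain unmatched parent rows

Corrected query:
SELECT p.name, COUNT(c.id) FROM customers p LEFT JOIN purchases c ON c.customer_id = p.id GROUP BY p.name

Result:
name  | COUNT(c.id)
------+------------
Alice | 1          
Bob   | 0          
Carol | 1          
Frank | 2          
Grace | 1          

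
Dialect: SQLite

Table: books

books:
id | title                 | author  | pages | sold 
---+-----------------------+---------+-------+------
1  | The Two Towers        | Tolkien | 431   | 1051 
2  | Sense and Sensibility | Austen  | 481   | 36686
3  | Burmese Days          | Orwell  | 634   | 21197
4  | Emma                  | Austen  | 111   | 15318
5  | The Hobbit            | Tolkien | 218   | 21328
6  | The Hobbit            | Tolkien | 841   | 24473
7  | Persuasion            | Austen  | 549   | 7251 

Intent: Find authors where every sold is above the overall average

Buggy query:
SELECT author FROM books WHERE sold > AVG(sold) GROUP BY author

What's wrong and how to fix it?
Bug: WHERE evaluates per row before aggregation, so AVG() is unavailable

Fix: Compute the overall average in a scalar subquery and compare each group's MIN against it in HAVING

Corrected query:
SELECT author FROM books GROUP BY author HAVING MIN(sold) > (SELECT AVG(sold) FROM books)

Result:
author
------
Orwell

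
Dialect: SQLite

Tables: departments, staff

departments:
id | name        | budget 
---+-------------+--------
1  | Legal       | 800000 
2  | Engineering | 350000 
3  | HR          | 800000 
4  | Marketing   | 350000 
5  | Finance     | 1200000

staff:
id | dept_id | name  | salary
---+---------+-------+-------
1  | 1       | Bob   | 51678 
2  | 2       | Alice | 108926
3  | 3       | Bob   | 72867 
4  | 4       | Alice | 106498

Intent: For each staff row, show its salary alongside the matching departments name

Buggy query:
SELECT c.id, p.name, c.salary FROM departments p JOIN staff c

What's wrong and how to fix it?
Bug: JOIN with no ON clause produces a cartesian product; every staff row pairs with every departments row

Fix: Specify the join condition linking the foreign key to the parent id

Corrected query:
SELECT c.id, p.name, c.salary FROM departments p JOIN staff c ON c.dept_id = p.id

Result:
id | name        | salary
---+-------------+-------
1  | Legal       | 51678 
2  | Engineering | 108926
3  | HR          | 72867 
4  | Marketing   | 106498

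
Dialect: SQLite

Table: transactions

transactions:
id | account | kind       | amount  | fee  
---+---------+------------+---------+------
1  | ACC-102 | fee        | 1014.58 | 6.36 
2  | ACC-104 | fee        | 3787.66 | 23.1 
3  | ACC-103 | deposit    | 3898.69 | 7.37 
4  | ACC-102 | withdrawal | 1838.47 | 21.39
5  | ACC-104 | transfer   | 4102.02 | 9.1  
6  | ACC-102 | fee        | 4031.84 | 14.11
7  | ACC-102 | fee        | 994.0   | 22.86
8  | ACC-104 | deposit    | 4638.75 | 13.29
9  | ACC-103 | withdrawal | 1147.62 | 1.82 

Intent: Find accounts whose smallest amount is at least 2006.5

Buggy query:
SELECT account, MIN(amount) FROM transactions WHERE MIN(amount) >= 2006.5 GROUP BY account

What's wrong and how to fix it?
Bug: Aggregates like MIN are computed per group after WHERE runs

Fix: Use HAVING for the per-group MIN condition

Corrected query:
SELECT account, MIN(amount) FROM transactions GROUP BY account HAVING MIN(amount) >= 2006.5

Result:
account | MIN(amount)
--------+------------
ACC-104 | 3787.66    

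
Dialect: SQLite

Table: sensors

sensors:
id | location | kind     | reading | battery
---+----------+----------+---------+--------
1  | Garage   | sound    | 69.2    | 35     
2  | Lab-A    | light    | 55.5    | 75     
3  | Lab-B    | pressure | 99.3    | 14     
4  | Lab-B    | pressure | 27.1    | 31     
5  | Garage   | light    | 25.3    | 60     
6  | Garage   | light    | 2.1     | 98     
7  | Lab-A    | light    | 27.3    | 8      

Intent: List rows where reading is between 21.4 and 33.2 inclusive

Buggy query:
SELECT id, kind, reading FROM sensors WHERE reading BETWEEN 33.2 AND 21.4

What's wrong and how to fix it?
Bug: BETWEEN expects the lower bound first; with 33.2 AND 21.4 the range is empty

Fix: Write BETWEEN 21.4 AND 33.2

Corrected query:
SELECT id, kind, reading FROM sensors WHERE reading BETWEEN 21.4 AND 33.2

Result:
id | kind     | reading
---+----------+--------
4  | pressure | 27.1   
5  | light    | 25.3   
7  | light    | 27.3   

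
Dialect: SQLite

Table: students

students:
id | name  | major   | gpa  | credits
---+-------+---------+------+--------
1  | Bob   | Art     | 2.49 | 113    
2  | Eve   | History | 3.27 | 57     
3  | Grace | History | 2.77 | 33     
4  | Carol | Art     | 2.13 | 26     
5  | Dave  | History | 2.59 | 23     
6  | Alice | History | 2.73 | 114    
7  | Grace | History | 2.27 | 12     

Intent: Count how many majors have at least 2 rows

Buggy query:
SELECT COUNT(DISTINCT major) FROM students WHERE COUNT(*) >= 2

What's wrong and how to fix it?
Bug: COUNT(*) cannot appear in WHERE; the per-group count doesn't exist yet

Fix: Group first with HAVING COUNT(*) >= 2, then COUNT the resulting groups

Corrected query:
SELECT COUNT(*) FROM (SELECT major FROM students GROUP BY major HAVING COUNT(*) >= 2)

Result:
COUNT(*)
--------
2       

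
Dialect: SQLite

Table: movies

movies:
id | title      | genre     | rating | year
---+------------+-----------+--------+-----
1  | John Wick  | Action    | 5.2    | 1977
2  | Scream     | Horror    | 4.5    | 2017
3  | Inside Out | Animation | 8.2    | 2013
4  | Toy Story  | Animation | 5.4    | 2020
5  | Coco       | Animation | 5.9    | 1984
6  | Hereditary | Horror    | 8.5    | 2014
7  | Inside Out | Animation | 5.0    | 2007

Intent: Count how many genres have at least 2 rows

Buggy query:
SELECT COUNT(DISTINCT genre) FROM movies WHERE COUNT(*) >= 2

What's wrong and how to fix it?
Bug: WHERE filters individual rows, not groups, so a group-level COUNT is invalid there

Fix: Use a subquery that GROUPs and filters with HAVING, then count its rows

Corrected query:
SELECT COUNT(*) FROM (SELECT genre FROM movies GROUP BY genre HAVING COUNT(*) >= 2)

Result:
COUNT(*)
--------
2       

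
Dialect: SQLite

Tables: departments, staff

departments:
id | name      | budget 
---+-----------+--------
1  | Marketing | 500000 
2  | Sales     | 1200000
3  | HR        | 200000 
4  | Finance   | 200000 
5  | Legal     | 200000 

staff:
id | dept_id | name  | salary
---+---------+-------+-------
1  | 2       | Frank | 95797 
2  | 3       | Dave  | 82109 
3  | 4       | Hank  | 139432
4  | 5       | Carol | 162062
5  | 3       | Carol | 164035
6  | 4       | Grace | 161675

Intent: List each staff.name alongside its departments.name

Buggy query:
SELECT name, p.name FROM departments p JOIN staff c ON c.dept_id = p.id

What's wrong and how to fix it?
Bug: Both tables have a 'name' column; the unqualified reference is ambiguous

Fix: Prefix ambiguous columns with the table alias

Corrected query:
SELECT c.name, p.name FROM departments p JOIN staff c ON c.dept_id = p.id

Result:
name  | name   
------+--------
Frank | Sales  
Dave  | HR     
Hank  | Finance
Carol | Legal  
Carol | HR     
Grace | Finance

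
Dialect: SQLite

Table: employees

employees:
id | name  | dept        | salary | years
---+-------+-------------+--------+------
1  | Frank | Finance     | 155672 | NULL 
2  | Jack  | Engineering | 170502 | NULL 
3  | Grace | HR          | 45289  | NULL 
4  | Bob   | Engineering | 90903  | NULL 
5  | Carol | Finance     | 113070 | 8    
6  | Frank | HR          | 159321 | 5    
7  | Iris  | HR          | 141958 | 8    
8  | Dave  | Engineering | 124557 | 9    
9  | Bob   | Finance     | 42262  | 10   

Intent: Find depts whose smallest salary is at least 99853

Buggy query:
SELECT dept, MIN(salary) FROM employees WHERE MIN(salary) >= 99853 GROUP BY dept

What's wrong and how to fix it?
Bug: MIN() in WHERE is a misuse of aggregate

Fix: Replace WHERE with HAVING after the GROUP BY

Corrected query:
SELECT dept, MIN(salary) FROM employees GROUP BY dept HAVING MIN(salary) >= 99853

Result:
(no rows)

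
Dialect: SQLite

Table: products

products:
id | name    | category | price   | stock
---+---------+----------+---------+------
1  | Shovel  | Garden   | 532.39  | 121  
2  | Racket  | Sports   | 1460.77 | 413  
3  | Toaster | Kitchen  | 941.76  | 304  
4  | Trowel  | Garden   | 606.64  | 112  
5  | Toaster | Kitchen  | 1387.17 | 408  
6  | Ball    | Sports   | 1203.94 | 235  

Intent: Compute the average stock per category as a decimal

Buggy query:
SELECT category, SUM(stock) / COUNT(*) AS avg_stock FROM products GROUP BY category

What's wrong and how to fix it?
Bug: SUM(stock) and COUNT(*) are both integers; the division truncates the fractional part

Fix: Multiply by 1.0 (or CAST to REAL) to force floating-point division

Corrected query:
SELECT category, SUM(stock) * 1.0 / COUNT(*) AS avg_stock FROM products GROUP BY category

Result:
category | avg_stock
---------+----------
Garden   | 116.5    
Kitchen  | 356      
Sports   | 324      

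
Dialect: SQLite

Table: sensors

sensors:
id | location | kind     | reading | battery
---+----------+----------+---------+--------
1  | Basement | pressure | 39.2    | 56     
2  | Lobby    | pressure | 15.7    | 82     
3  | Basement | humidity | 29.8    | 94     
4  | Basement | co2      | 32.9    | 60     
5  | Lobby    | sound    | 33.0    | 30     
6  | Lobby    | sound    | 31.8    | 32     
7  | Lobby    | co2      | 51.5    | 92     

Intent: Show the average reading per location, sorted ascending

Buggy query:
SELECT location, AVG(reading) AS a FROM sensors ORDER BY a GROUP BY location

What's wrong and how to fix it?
Bug: ORDER BY appears before GROUP BY; SQL clause order requires GROUP BY first

Fix: Reorder: SELECT … FROM … GROUP BY … ORDER BY …

Corrected query:
SELECT location, AVG(reading) AS a FROM sensors GROUP BY location ORDER BY a

Result:
location | a        
---------+----------
Lobby    | 33       
Basement | 33.966667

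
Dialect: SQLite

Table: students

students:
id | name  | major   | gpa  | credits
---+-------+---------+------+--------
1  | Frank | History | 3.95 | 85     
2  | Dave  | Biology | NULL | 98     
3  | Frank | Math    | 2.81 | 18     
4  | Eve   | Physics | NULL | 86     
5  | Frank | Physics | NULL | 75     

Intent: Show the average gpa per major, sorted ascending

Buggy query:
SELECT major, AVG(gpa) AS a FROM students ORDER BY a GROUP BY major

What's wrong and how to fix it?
Bug: ORDER BY appears before GROUP BY; SQL clause order requires GROUP BY first

Fix: Move ORDER BY to the end, after GROUP BY

Corrected query:
SELECT major, AVG(gpa) AS a FROM students GROUP BY major ORDER BY a

Result:
major   | a   
--------+-----
Biology | NULL
Physics | NULL
Math    | 2.81
History | 3.95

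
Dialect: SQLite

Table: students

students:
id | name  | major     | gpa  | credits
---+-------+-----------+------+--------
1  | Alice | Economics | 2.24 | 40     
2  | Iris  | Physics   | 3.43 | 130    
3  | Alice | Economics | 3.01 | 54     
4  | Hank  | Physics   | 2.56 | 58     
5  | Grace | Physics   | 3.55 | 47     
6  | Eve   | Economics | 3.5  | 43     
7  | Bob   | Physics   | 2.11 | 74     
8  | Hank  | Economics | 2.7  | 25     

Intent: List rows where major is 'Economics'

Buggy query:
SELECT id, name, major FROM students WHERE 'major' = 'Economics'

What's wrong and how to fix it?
Bug: Single quotes denote string literals in SQL; the column name is being compared as a constant string

Fix: Reference the column as major without single quotes

Corrected query:
SELECT id, name, major FROM students WHERE major = 'Economics'

Result:
id | name  | major    
---+-------+----------
1  | Alice | Economics
3  | Alice | Economics
6  | Eve   | Economics
8  | Hank  | Economics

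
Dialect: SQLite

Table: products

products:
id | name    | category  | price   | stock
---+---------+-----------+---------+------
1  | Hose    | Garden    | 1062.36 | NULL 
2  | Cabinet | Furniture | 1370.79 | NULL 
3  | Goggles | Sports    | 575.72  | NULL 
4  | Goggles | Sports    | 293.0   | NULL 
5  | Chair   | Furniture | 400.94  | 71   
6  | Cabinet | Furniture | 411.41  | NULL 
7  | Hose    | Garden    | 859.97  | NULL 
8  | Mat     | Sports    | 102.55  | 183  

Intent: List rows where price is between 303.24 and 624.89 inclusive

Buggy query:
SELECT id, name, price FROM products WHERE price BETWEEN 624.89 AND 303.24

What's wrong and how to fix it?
Bug: The bounds are reversed; BETWEEN a AND b requires a <= b to match anything

Fix: Write BETWEEN 303.24 AND 624.89

Corrected query:
SELECT id, name, price FROM products WHERE price BETWEEN 303.24 AND 624.89

Result:
id | name    | price 
---+---------+-------
3  | Goggles | 575.72
5  | Chair   | 400.94
6  | Cabinet | 411.41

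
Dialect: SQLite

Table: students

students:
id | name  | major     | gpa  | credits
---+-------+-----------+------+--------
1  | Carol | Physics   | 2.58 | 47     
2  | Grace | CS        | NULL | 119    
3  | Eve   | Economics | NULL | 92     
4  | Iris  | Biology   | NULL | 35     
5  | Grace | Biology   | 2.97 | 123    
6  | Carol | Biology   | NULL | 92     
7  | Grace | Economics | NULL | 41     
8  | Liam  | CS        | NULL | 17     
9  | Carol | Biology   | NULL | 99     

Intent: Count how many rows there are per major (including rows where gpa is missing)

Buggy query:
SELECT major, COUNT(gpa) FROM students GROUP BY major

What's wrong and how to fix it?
Bug: COUNT(column) counts non-NULL values only; rows with NULL gpa aren't counted

Fix: Use COUNT(*) to count all rows regardless of NULL

Corrected query:
SELECT major, COUNT(*) FROM students GROUP BY major

Result:
major     | COUNT(*)
----------+---------
Biology   | 4       
CS        | 2       
Economics | 2       
Physics   | 1       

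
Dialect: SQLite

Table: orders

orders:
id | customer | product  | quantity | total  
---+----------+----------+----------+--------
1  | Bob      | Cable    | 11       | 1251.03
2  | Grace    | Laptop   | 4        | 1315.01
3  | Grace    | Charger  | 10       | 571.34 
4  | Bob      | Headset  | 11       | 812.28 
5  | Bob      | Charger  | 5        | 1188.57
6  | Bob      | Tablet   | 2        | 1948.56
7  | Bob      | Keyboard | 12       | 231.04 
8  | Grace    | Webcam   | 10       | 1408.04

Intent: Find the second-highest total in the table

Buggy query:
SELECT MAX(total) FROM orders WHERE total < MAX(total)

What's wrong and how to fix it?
Bug: The inner MAX is an aggregate inside WHERE, which is not allowed

Fix: Put the inner MAX in a scalar subquery

Corrected query:
SELECT MAX(total) FROM orders WHERE total < (SELECT MAX(total) FROM orders)

Result:
MAX(total)
----------
1408.04   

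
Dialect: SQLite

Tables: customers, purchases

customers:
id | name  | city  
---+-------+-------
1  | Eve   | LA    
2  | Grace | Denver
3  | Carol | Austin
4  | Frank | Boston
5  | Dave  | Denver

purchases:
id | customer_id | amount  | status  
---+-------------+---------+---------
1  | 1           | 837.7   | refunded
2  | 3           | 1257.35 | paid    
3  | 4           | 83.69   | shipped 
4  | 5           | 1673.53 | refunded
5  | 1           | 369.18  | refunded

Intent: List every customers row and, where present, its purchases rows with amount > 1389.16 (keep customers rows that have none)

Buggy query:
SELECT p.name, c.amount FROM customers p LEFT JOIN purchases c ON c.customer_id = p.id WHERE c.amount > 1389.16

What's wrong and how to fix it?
Bug: Filtering c.amount in WHERE discards the NULL rows produced by LEFT JOIN, turning it into an inner join

Fix: Put 'c.amount > 1389.16' in the JOIN's ON clause instead of WHERE

Corrected query:
SELECT p.name, c.amount FROM customers p LEFT JOIN purchases c ON c.customer_id = p.id AND c.amount > 1389.16

Result:
name  | amount 
------+--------
Eve   | NULL   
Grace | NULL   
Carol | NULL   
Frank | NULL   
Dave  | 1673.53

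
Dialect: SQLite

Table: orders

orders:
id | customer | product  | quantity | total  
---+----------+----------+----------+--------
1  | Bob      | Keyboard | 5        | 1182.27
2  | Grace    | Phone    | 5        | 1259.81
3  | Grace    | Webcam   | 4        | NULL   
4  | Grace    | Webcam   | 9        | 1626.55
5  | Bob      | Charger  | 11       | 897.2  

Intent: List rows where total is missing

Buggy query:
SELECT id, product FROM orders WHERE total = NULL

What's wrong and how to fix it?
Bug: Comparing to NULL with '=' never matches; NULL = NULL is unknown, not true

Fix: Replace '= NULL' with 'IS NULL'

Corrected query:
SELECT id, product FROM orders WHERE total IS NULL

Result:
id | product
---+--------
3  | Webcam 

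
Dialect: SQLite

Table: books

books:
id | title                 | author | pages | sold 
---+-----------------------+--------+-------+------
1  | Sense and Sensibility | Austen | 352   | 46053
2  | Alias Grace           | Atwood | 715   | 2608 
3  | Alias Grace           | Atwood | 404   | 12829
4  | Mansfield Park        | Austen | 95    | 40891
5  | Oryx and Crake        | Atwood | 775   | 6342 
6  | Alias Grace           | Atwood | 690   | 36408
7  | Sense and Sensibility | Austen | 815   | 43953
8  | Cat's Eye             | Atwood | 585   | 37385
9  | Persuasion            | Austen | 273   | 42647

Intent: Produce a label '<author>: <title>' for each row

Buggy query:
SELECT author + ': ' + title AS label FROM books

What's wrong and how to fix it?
Bug: '+' is numeric addition; on text columns SQLite converts them to 0 instead of concatenating

Fix: Replace + with || to concatenate text

Corrected query:
SELECT author || ': ' || title AS label FROM books

Result:
label                        
-----------------------------
Austen: Sense and Sensibility
Atwood: Alias Grace          
Atwood: Alias Grace          
Austen: Mansfield Park       
Atwood: Oryx and Crake       
Atwood: Alias Grace          
Austen: Sense and Sensibility
Atwood: Cat's Eye            
Austen: Persuasion           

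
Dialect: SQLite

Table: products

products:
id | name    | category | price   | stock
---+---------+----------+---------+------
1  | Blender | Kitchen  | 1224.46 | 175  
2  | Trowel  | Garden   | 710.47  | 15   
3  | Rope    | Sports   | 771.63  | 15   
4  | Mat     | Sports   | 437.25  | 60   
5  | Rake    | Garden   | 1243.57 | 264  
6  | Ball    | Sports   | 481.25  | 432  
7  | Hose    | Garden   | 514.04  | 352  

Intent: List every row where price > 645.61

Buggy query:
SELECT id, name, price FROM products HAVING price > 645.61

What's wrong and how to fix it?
Bug: HAVING filters the output of aggregation, but this query has no GROUP BY and no aggregate functions, so SQLite rejects it (HAVING clause on a non-aggregate query); the condition here is per row

Fix: Replace HAVING with WHERE since the condition applies to individual rows

Corrected query:
SELECT id, name, price FROM products WHERE price > 645.61

Result:
id | name    | price  
---+---------+--------
1  | Blender | 1224.46
2  | Trowel  | 710.47 
3  | Rope    | 771.63 
5  | Rake    | 1243.57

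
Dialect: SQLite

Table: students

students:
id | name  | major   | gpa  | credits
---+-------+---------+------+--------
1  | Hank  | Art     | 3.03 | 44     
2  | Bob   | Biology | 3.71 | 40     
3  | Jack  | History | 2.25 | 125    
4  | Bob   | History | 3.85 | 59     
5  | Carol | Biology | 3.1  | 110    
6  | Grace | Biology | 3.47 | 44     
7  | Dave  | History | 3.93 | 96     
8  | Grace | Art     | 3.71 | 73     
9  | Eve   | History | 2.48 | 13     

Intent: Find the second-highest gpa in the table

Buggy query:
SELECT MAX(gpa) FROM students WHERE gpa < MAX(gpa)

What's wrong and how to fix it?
Bug: MAX(gpa) on the right of the comparison is an aggregate-in-WHERE error

Fix: Put the inner MAX in a scalar subquery

Corrected query:
SELECT MAX(gpa) FROM students WHERE gpa < (SELECT MAX(gpa) FROM students)

Result:
MAX(gpa)
--------
3.85    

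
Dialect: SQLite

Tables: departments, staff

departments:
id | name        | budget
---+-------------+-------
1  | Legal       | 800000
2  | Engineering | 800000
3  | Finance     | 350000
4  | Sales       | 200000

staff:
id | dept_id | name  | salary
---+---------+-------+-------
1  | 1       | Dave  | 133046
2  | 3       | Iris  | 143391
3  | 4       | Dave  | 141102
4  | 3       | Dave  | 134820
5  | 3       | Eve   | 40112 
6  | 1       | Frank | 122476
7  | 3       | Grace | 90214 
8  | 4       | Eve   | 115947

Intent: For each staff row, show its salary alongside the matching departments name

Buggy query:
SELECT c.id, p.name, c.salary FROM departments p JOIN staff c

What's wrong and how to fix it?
Bug: Missing join condition: each staff row is matched to all departments rows instead of just its own

Fix: Add ON c.dept_id = p.id to the JOIN

Corrected query:
SELECT c.id, p.name, c.salary FROM departments p JOIN staff c ON c.dept_id = p.id

Result:
id | name    | salary
---+---------+-------
1  | Legal   | 133046
2  | Finance | 143391
3  | Sales   | 141102
4  | Finance | 134820
5  | Finance | 40112 
6  | Legal   | 122476
7  | Finance | 90214 
8  | Sales   | 115947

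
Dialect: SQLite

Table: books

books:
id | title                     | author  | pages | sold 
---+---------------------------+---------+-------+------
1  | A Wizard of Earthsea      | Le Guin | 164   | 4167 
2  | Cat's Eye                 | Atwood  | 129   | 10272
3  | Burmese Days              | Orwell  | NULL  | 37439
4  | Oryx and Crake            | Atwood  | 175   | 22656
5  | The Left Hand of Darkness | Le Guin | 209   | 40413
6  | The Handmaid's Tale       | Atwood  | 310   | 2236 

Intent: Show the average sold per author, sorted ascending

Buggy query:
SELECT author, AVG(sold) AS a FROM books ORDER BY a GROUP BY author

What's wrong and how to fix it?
Bug: GROUP BY must precede ORDER BY

Fix: Move ORDER BY to the end, after GROUP BY

Corrected query:
SELECT author, AVG(sold) AS a FROM books GROUP BY author ORDER BY a

Result:
author  | a           
--------+-------------
Atwood  | 11721.333333
Le Guin | 22290       
Orwell  | 37439       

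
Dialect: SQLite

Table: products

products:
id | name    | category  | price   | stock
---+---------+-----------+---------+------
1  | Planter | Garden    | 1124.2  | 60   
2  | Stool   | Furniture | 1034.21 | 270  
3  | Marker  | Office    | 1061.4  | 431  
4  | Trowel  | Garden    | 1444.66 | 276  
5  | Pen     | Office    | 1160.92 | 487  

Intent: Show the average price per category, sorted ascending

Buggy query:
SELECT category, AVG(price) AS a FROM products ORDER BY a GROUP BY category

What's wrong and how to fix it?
Bug: GROUP BY must precede ORDER BY

Fix: Move ORDER BY to the end, after GROUP BY

Corrected query:
SELECT category, AVG(price) AS a FROM products GROUP BY category ORDER BY a

Result:
category  | a      
----------+--------
Furniture | 1034.21
Office    | 1111.16
Garden    | 1284.43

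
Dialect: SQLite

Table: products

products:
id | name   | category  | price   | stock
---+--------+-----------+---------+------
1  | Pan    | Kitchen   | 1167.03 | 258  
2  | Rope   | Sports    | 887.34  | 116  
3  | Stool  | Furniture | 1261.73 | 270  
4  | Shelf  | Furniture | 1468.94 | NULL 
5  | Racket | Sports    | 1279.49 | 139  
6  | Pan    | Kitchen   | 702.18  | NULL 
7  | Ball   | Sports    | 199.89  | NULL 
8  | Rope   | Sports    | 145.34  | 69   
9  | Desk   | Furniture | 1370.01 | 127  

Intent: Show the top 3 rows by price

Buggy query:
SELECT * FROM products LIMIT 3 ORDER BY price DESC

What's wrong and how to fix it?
Bug: LIMIT must come after ORDER BY

Fix: Sort with ORDER BY, then apply LIMIT

Corrected query:
SELECT * FROM products ORDER BY price DESC LIMIT 3

Result:
id | name   | category  | price   | stock
---+--------+-----------+---------+------
4  | Shelf  | Furniture | 1468.94 | NULL 
9  | Desk   | Furniture | 1370.01 | 127  
5  | Racket | Sports    | 1279.49 | 139  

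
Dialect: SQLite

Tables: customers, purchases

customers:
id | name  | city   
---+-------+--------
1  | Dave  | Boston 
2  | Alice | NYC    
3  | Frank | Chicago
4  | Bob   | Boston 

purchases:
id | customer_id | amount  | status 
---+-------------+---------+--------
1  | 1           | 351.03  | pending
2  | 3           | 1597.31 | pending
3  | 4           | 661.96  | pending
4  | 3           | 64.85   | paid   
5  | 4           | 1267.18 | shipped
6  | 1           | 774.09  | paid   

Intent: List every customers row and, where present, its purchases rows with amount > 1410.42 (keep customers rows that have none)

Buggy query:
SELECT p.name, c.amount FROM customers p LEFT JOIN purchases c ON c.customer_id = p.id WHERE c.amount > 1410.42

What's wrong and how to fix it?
Bug: A WHERE condition on the right-hand table after LEFT JOIN drops unmatched parents

Fix: Move the right-table condition into the ON clause so unmatched parents are kept

Corrected query:
SELECT p.name, c.amount FROM customers p LEFT JOIN purchases c ON c.customer_id = p.id AND c.amount > 1410.42

Result:
name  | amount 
------+--------
Dave  | NULL   
Alice | NULL   
Frank | 1597.31
Bob   | NULL   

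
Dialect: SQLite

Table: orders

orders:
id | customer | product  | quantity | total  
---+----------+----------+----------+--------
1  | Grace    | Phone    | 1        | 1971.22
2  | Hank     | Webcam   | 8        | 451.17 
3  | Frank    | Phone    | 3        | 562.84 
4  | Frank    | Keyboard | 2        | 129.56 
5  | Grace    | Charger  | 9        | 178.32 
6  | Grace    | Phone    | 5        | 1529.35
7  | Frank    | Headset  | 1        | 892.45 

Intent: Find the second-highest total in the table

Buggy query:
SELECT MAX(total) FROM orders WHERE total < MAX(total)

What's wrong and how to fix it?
Bug: The inner MAX is an aggregate inside WHERE, which is not allowed

Fix: Compute the overall MAX in a subquery, then take MAX of rows below it

Corrected query:
SELECT MAX(total) FROM orders WHERE total < (SELECT MAX(total) FROM orders)

Result:
MAX(total)
----------
1529.35   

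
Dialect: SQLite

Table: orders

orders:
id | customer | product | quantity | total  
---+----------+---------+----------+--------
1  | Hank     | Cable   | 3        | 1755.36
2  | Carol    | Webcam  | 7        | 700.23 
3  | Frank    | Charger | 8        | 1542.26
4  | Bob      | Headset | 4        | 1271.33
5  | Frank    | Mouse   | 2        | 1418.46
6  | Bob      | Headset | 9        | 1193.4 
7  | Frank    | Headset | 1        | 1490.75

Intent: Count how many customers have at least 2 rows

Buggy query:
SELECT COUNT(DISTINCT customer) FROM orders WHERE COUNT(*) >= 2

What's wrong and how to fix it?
Bug: COUNT(*) cannot appear in WHERE; the per-group count doesn't exist yet

Fix: Group first with HAVING COUNT(*) >= 2, then COUNT the resulting groups

Corrected query:
SELECT COUNT(*) FROM (SELECT customer FROM orders GROUP BY customer HAVING COUNT(*) >= 2)

Result:
COUNT(*)
--------
2       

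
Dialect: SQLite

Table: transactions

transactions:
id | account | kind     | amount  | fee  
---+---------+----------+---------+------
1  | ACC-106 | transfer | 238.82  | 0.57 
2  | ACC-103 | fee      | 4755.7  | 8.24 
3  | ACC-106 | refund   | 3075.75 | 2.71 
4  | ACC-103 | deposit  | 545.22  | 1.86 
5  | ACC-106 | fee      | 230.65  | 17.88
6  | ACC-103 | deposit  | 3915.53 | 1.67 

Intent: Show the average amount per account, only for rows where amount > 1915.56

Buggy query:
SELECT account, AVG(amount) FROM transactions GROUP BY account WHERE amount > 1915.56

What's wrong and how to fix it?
Bug: Row-level WHERE must come before GROUP BY in the clause order

Fix: Move the WHERE clause before GROUP BY

Corrected query:
SELECT account, AVG(amount) FROM transactions WHERE amount > 1915.56 GROUP BY account

Result:
account | AVG(amount)
--------+------------
ACC-103 | 4335.615   
ACC-106 | 3075.75    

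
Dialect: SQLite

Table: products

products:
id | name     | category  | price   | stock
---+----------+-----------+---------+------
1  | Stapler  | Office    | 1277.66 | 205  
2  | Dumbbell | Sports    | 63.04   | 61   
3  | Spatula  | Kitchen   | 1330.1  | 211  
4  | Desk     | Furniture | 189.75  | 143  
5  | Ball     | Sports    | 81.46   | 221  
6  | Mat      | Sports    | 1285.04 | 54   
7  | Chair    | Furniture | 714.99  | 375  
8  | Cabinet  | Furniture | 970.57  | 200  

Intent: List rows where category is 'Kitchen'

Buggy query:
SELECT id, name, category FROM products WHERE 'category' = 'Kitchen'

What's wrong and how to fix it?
Bug: Single quotes denote string literals in SQL; the column name is being compared as a constant string

Fix: Remove the quotes around the column name (or use double quotes for an identifier)

Corrected query:
SELECT id, name, category FROM products WHERE category = 'Kitchen'

Result:
id | name    | category
---+---------+---------
3  | Spatula | Kitchen 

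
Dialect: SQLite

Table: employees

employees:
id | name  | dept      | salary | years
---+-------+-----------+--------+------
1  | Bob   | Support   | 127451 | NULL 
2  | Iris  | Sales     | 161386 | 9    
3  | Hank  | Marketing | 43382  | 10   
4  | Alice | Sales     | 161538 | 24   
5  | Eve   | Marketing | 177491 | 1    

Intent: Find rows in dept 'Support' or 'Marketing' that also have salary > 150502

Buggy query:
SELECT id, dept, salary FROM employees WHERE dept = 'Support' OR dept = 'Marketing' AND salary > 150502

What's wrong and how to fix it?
Bug: Without parentheses, AND is evaluated before OR, so the salary filter only applies to the 'Marketing' branch

Fix: Group the OR with parentheses (or use IN), then AND the threshold

Corrected query:
SELECT id, dept, salary FROM employees WHERE (dept = 'Support' OR dept = 'Marketing') AND salary > 150502

Result:
id | dept      | salary
---+-----------+-------
5  | Marketing | 177491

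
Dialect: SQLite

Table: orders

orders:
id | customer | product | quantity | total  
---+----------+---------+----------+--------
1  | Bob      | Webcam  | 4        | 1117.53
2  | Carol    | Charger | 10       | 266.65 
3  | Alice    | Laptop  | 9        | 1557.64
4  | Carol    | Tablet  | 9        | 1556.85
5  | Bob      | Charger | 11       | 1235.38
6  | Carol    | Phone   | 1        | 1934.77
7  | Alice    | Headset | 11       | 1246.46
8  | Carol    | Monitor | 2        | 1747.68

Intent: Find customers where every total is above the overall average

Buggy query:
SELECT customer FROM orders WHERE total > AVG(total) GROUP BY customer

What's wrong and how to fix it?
Bug: AVG() is an aggregate; it can't sit directly in WHERE

Fix: Compute the overall average in a scalar subquery and compare each group's MIN against it in HAVING

Corrected query:
SELECT customer FROM orders GROUP BY customer HAVING MIN(total) > (SELECT AVG(total) FROM orders)

Result:
(no rows)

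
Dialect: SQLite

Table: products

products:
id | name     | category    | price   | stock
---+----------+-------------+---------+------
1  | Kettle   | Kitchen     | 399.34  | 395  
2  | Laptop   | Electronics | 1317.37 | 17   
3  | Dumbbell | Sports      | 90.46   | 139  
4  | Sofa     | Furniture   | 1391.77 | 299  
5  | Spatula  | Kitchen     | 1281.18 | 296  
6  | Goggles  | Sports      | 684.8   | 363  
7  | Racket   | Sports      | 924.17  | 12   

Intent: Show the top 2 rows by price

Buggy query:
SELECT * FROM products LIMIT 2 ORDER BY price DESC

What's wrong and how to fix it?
Bug: LIMIT must come after ORDER BY

Fix: Sort with ORDER BY, then apply LIMIT

Corrected query:
SELECT * FROM products ORDER BY price DESC LIMIT 2

Result:
id | name   | category    | price   | stock
---+--------+-------------+---------+------
4  | Sofa   | Furniture   | 1391.77 | 299  
2  | Laptop | Electronics | 1317.37 | 17   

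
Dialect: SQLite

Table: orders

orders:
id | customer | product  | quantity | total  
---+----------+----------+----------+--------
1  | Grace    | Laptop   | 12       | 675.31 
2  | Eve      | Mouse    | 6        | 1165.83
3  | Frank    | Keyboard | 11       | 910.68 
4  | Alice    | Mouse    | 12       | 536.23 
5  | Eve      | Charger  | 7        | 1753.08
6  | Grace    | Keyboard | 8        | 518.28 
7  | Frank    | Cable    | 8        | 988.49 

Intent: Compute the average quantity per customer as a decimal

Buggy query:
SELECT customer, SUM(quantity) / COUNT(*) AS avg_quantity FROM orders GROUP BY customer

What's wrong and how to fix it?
Bug: Both operands are integers, so '/' performs integer division and truncates

Fix: Cast one side to REAL so the division keeps the fractional part

Corrected query:
SELECT customer, SUM(quantity) * 1.0 / COUNT(*) AS avg_quantity FROM orders GROUP BY customer

Result:
customer | avg_quantity
---------+-------------
Alice    | 12          
Eve      | 6.5         
Frank    | 9.5         
Grace    | 10          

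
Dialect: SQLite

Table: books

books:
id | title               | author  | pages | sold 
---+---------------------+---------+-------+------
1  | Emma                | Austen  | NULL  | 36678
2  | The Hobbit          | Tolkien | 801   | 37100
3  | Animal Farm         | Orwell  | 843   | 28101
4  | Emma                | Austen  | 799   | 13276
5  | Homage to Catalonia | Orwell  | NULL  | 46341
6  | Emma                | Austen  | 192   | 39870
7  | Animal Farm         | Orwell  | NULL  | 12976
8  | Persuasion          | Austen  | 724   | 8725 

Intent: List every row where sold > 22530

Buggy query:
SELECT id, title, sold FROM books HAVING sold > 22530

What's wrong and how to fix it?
Bug: This is a non-aggregate query (no GROUP BY, no aggregates), so in SQLite the HAVING clause is invalid here; a row-level condition belongs in WHERE

Fix: Use WHERE for row-level filtering

Corrected query:
SELECT id, title, sold FROM books WHERE sold > 22530

Result:
id | title               | sold 
---+---------------------+------
1  | Emma                | 36678
2  | The Hobbit          | 37100
3  | Animal Farm         | 28101
5  | Homage to Catalonia | 46341
6  | Emma                | 39870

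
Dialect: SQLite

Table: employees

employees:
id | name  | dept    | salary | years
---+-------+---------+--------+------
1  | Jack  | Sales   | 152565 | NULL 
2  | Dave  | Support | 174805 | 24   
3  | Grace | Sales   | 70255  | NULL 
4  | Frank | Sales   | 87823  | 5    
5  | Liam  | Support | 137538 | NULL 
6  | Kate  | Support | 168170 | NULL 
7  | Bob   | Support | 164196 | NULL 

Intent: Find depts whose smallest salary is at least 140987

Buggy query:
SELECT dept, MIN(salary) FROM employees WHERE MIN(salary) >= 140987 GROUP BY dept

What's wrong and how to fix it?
Bug: MIN() in WHERE is a misuse of aggregate

Fix: Use HAVING for the per-group MIN condition

Corrected query:
SELECT dept, MIN(salary) FROM employees GROUP BY dept HAVING MIN(salary) >= 140987

Result:
(no rows)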